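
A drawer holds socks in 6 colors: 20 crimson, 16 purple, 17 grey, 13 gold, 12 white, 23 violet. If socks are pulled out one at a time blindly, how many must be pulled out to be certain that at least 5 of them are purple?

The worst case draws every non-purple sock first: 20 + 17 + 13 + 12 + 23 = 85.
The next 5 draws are then forced to be purple, giving 85 + 5 = 90.

90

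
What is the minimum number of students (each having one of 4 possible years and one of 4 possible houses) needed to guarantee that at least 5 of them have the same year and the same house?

There are 4 × 4 = 16 (year, house) combinations acting as pigeonholes.
With 16 × 4 = 64 students we could place exactly 4 in each, with no (year, house) pair reaching 5.
One more forces some (year, house) pair to hold 5, so 64 + 1 = 65.

65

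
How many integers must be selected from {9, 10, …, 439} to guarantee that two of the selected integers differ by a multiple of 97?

98

Group the integers by remainder mod 97; there are 97 residue classes, each nonempty in this range.
Choosing one from each class (97 integers) avoids any shared remainder.
One more choice must repeat a class, so two differ by a multiple of 97. Hence 97 + 1 = 98.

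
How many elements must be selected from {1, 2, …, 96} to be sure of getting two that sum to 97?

49

Partition {1, …, 96} into 48 pairs: {1,96}, {2,95}, …, {48,49}.
Choosing 48 integers — say the integers 1 through 48 — takes one from each pair and avoids the property.
Choosing 49 forces two into the same pair by pigeonhole, and those sum to 97. So 49.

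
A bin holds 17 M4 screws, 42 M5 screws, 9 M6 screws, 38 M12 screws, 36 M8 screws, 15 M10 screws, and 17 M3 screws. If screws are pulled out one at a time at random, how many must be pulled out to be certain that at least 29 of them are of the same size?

In the worst case we take at most 28 of each size, but all 17 M4, all 9 M6, all 15 M10, and all 17 M3 (fewer than 28), giving 17 + 28 + 9 + 28 + 28 + 15 + 17 = 142.
One more screw then forces some size to 29, so 142 + 1 = 143.

143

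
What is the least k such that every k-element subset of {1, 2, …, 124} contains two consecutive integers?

Partition {1, …, 124} into 62 pairs: {1,2}, {3,4}, …, {123,124}.
Choosing 62 integers — say the 62 even numbers 2, 4, …, 124 — takes one from each pair and avoids the property.
Choosing 63 forces two into the same pair by pigeonhole, and those are consecutive. So 63.

63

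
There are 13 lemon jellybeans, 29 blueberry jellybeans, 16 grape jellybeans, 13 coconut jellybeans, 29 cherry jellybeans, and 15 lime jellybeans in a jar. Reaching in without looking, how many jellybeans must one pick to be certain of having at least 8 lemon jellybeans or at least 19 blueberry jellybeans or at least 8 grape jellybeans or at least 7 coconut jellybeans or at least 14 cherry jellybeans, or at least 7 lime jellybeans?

58

Each of the 6 flavors has its own threshold; avoid all of them simultaneously.
The worst case stops just short of every target: 7 lemon, 18 blueberry, 7 grape, 6 coconut, 13 cherry, 6 lime — 7 + 18 + 7 + 6 + 13 + 6 = 57 jellybeans.
One more jellybean must push some flavor to its target, so 57 + 1 = 58.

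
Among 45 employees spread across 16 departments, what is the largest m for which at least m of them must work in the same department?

3

If each of the 16 departments held at most 2, the total would be at most 16 × 2 = 32 < 45, a contradiction.
So at least one holds ⌈45/16⌉ = 3.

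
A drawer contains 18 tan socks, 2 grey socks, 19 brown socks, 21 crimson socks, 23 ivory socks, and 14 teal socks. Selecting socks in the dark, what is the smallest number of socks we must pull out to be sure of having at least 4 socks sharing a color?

18

In the worst case we take at most 3 of each color, but all 2 grey (fewer than 3), giving 3 + 2 + 3 + 3 + 3 + 3 = 17.
One more sock then forces some color to 4, so 17 + 1 = 18.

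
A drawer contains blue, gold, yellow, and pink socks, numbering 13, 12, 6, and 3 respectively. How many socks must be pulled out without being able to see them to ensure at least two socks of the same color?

5

The worst case takes 1 sock of each color without reaching 2 of any: 4 × 1 = 4.
The next sock must bring some color to 2, so 4 + 1 = 5.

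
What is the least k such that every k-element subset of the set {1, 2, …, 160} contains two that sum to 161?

Partition {1, …, 160} into 80 pairs: {1,160}, {2,159}, …, {80,81}.
Choosing 80 integers — say the integers 1 through 80 — takes one from each pair and avoids the property.
Choosing 81 forces two into the same pair by pigeonhole, and those sum to 161. So 81.

81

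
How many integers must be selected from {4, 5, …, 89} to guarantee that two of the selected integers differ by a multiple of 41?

42

Use the pigeonhole principle on residue classes: group the integers by remainder mod 41; there are 41 residue classes, each nonempty in this range.
Choosing one from each class (41 integers) avoids any shared remainder.
One more choice must repeat a class, so two differ by a multiple of 41. Hence 41 + 1 = 42.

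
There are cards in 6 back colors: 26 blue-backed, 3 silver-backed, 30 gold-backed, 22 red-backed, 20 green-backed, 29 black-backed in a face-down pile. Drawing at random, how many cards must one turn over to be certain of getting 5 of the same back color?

24

Treat the 6 back colors as pigeonholes.
In the worst case we take at most 4 of each back color, but all 3 silver-backed (fewer than 4), giving 4 + 3 + 4 + 4 + 4 + 4 = 23.
One more card then forces some back color to 5, so 23 + 1 = 24.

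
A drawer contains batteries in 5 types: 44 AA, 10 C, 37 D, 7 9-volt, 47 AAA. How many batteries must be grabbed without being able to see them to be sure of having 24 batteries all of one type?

In the worst case we take at most 23 of each type, but all 10 C and all 7 9-volt (fewer than 23), giving 23 + 10 + 23 + 7 + 23 = 86.
One more battery then forces some type to 24, so 86 + 1 = 87.

87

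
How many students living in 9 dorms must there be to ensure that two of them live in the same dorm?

There are 9 dorms acting as pigeonholes.
With 9 students we could place one in each, avoiding any repeat.
One more forces some class to hold 2, so 9 + 1 = 10.

10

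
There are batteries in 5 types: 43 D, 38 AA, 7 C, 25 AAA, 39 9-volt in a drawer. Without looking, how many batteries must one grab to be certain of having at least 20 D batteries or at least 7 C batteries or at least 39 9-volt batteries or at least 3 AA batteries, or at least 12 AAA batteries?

The worst case stops just short of every target: 19 D, 2 AA, 6 C, 11 AAA, 38 9-volt — 19 + 2 + 6 + 11 + 38 = 76 batteries.
One more battery must push some type to its target, so 76 + 1 = 77.

77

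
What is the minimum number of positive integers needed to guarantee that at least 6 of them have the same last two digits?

501

There are 100 possible two-digit endings acting as pigeonholes.
With 100 × 5 = 500 positive integers we could place exactly 5 in each, with no class reaching 6.
One more forces some class to hold 6, so 500 + 1 = 501.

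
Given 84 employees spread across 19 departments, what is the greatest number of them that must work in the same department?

5

The 84 employees fall into 19 departments.
If each of the 19 departments held at most 4, the total would be at most 19 × 4 = 76 < 84, a contradiction.
So at least one holds ⌈84/19⌉ = 5.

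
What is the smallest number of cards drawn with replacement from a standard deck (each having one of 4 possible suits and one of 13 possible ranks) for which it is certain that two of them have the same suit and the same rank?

There are 4 × 13 = 52 (suit, rank) combinations acting as pigeonholes.
With 52 cards drawn with replacement from a standard deck we could place one in each, avoiding any repeat.
One more forces some (suit, rank) pair to hold 2, so 52 + 1 = 53.

53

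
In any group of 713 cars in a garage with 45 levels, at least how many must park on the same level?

If each of the 45 levels held at most 15, the total would be at most 45 × 15 = 675 < 713, a contradiction.
So at least one holds ⌈713/45⌉ = 16.

16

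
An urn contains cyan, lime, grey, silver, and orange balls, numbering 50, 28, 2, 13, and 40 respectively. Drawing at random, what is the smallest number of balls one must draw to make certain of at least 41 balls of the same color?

Treat the 5 colors as pigeonholes.
In the worst case we take at most 40 of each color, but all 28 lime, all 2 grey, and all 13 silver (fewer than 40), giving 40 + 28 + 2 + 13 + 40 = 123.
One more ball then forces some color to 41, so 123 + 1 = 124.

124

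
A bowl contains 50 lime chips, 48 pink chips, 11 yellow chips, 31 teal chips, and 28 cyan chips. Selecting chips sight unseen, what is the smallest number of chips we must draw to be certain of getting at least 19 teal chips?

To avoid teal chips as long as possible, exhaust the other 4 colors first.
The worst case draws every non-teal chip first: 50 + 48 + 11 + 28 = 137.
The next 19 draws are then forced to be teal, giving 137 + 19 = 156.

156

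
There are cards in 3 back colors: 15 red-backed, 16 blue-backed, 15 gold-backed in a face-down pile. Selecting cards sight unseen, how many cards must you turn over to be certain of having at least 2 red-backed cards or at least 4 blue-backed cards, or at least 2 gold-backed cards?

6

The worst case stops just short of every target: 1 red-backed, 3 blue-backed, 1 gold-backed — 1 + 3 + 1 = 5 cards.
One more card must push some back color to its target, so 5 + 1 = 6.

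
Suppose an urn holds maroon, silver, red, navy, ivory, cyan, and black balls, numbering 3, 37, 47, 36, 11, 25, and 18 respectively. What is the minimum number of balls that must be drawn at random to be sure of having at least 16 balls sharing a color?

90

In the worst case we take at most 15 of each color, but all 3 maroon and all 11 ivory (fewer than 15), giving 3 + 15 + 15 + 15 + 11 + 15 + 15 = 89.
One more ball then forces some color to 16, so 89 + 1 = 90.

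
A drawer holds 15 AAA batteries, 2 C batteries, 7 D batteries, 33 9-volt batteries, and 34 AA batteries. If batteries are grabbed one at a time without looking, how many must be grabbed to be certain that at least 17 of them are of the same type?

57

In the worst case we take at most 16 of each type, but all 15 AAA, all 2 C, and all 7 D (fewer than 16), giving 15 + 2 + 7 + 16 + 16 = 56.
One more battery then forces some type to 17, so 56 + 1 = 57.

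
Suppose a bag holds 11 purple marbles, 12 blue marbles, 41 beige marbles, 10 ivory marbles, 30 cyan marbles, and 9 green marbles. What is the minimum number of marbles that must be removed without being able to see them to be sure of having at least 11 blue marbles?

To avoid blue marbles as long as possible, exhaust the other 5 colors first.
The worst case draws every non-blue marble first: 11 + 41 + 10 + 30 + 9 = 101.
The next 11 draws are then forced to be blue, giving 101 + 11 = 112.

112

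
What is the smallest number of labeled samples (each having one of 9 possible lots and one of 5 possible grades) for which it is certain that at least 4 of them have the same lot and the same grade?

There are 9 × 5 = 45 (lot, grade) combinations acting as pigeonholes.
With 45 × 3 = 135 labeled samples we could place exactly 3 in each, with no (lot, grade) pair reaching 4.
One more forces some (lot, grade) pair to hold 4, so 135 + 1 = 136.

136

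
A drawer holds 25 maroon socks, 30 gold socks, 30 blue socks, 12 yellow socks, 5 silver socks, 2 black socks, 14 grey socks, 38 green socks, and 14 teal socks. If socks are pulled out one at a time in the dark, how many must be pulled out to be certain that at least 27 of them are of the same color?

151

Treat the 9 colors as pigeonholes.
In the worst case we take at most 26 of each color, but all 25 maroon, all 12 yellow, all 5 silver, all 2 black, all 14 grey, and all 14 teal (fewer than 26), giving 25 + 26 + 26 + 12 + 5 + 2 + 14 + 26 + 14 = 150.
One more sock then forces some color to 27, so 150 + 1 = 151.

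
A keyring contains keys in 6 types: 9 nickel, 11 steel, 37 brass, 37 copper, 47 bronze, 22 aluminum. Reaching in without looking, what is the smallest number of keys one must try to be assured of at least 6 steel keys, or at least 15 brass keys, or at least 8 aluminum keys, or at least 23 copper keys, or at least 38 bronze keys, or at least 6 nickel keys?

91

Each of the 6 types has its own threshold; avoid all of them simultaneously.
The worst case stops just short of every target: 5 nickel, 5 steel, 14 brass, 22 copper, 37 bronze, 7 aluminum — 5 + 5 + 14 + 22 + 37 + 7 = 90 keys.
One more key must push some type to its target, so 90 + 1 = 91.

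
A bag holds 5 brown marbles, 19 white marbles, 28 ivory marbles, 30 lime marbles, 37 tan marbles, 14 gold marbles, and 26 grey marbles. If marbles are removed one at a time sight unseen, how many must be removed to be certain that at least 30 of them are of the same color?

151

In the worst case we take at most 29 of each color, but all 5 brown, all 19 white, all 28 ivory, all 14 gold, and all 26 grey (fewer than 29), giving 5 + 19 + 28 + 29 + 29 + 14 + 26 = 150.
One more marble then forces some color to 30, so 150 + 1 = 151.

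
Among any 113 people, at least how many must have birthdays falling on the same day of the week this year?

17

There are 7 days of the week, which serve as the pigeonholes.
If each of the 7 days of the week held at most 16, the total would be at most 7 × 16 = 112 < 113, a contradiction.
So at least one holds ⌈113/7⌉ = 17.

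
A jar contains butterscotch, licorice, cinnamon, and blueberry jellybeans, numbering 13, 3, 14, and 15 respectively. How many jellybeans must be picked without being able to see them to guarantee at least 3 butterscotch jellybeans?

The worst case draws every non-butterscotch jellybean first: 3 + 14 + 15 = 32.
The next 3 draws are then forced to be butterscotch, giving 32 + 3 = 35.

35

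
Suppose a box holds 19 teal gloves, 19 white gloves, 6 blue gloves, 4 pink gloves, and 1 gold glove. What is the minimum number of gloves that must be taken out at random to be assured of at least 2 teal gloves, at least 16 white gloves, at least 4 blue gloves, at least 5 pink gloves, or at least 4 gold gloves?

25

The worst case stops just short of every target: 1 teal, 15 white, 3 blue, 4 pink, all 1 gold — 1 + 15 + 3 + 4 + 1 = 24 gloves.
One more glove must push some color to its target, so 24 + 1 = 25.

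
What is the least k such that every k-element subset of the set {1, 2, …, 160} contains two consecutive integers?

Partition {1, …, 160} into 80 pairs: {1,2}, {3,4}, …, {159,160}.
Choosing 80 integers — say the 80 even numbers 2, 4, …, 160 — takes one from each pair and avoids the property.
Choosing 81 forces two into the same pair by pigeonhole, and those are consecutive. So 81.

81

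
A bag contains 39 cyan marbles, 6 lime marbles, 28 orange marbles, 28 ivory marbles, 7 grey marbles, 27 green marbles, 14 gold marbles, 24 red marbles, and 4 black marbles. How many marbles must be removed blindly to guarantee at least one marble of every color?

The hardest color to obtain is black: we could draw every other marble first — 177 − 4 = 173 marbles — without a single black one.
The next draw must be black, so 173 + 1 = 174.

174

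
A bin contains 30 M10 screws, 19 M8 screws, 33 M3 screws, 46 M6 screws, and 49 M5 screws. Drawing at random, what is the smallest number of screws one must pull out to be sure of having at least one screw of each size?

The hardest size to obtain is M8: we could draw every other screw first — 177 − 19 = 158 screws — without a single M8 one.
The next draw must be M8, so 158 + 1 = 159.

159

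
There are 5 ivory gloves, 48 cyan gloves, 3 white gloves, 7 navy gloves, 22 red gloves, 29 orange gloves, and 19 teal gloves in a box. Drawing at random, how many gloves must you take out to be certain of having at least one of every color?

131

The hardest color to obtain is white: we could draw every other glove first — 133 − 3 = 130 gloves — without a single white one.
The next draw must be white, so 130 + 1 = 131.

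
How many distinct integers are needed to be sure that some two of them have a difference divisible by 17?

Two integers differ by a multiple of 17 exactly when they share a remainder mod 17.
There are 17 residue classes mod 17, so 17 integers can all lie in distinct classes.
One more integer must repeat a residue, giving a difference divisible by 17. So n = 17 + 1 = 18.

18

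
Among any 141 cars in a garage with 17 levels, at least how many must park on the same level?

If each of the 17 levels held at most 8, the total would be at most 17 × 8 = 136 < 141, a contradiction.
So at least one holds ⌈141/17⌉ = 9.

9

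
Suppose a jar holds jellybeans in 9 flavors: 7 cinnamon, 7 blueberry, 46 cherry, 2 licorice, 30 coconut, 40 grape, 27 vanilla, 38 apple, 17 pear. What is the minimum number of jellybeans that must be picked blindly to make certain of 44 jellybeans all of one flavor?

Treat the 9 flavors as pigeonholes.
In the worst case we take at most 43 of each flavor, but all 7 cinnamon, all 7 blueberry, all 2 licorice, all 30 coconut, all 40 grape, all 27 vanilla, all 38 apple, and all 17 pear (fewer than 43), giving 7 + 7 + 43 + 2 + 30 + 40 + 27 + 38 + 17 = 211.
One more jellybean then forces some flavor to 44, so 211 + 1 = 212.

212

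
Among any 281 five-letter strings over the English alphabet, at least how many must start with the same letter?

There are 26 possible first letters, which serve as the pigeonholes.
If each of the 26 possible first letters held at most 10, the total would be at most 26 × 10 = 260 < 281, a contradiction.
So at least one holds ⌈281/26⌉ = 11.

11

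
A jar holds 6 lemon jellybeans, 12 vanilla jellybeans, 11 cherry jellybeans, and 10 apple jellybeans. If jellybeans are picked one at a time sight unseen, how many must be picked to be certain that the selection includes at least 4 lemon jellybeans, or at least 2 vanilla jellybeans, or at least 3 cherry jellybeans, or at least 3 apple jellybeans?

9

Each of the 4 flavors has its own threshold; avoid all of them simultaneously.
The worst case stops just short of every target: 3 lemon, 1 vanilla, 2 cherry, 2 apple — 3 + 1 + 2 + 2 = 8 jellybeans.
One more jellybean must push some flavor to its target, so 8 + 1 = 9.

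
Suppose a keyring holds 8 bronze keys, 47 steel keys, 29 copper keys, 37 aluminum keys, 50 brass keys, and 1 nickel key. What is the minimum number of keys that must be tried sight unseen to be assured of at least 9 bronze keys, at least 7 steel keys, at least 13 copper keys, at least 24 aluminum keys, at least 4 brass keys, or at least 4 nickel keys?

Each of the 6 types has its own threshold; avoid all of them simultaneously.
The worst case stops just short of every target: 8 bronze, 6 steel, 12 copper, 23 aluminum, 3 brass, all 1 nickel — 8 + 6 + 12 + 23 + 3 + 1 = 53 keys.
One more key must push some type to its target, so 53 + 1 = 54.

54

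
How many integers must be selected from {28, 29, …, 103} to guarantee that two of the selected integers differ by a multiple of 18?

Group the integers by remainder mod 18; there are 18 residue classes, each nonempty in this range.
Choosing one from each class (18 integers) avoids any shared remainder.
One more choice must repeat a class, so two differ by a multiple of 18. Hence 18 + 1 = 19.

19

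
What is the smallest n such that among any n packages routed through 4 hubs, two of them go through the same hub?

5

There are 4 hubs acting as pigeonholes.
With 4 packages we could place one in each, avoiding any repeat.
One more forces some class to hold 2, so 4 + 1 = 5.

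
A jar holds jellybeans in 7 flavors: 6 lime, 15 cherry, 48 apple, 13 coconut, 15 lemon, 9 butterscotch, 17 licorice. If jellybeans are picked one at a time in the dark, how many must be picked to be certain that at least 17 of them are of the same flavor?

Treat the 7 flavors as pigeonholes.
In the worst case we take at most 16 of each flavor, but all 6 lime, all 15 cherry, all 13 coconut, all 15 lemon, and all 9 butterscotch (fewer than 16), giving 6 + 15 + 16 + 13 + 15 + 9 + 16 = 90.
One more jellybean then forces some flavor to 17, so 90 + 1 = 91.

91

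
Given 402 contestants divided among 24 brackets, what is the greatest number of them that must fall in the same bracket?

The 402 contestants fall into 24 brackets.
If each of the 24 brackets held at most 16, the total would be at most 24 × 16 = 384 < 402, a contradiction.
So at least one holds ⌈402/24⌉ = 17.

17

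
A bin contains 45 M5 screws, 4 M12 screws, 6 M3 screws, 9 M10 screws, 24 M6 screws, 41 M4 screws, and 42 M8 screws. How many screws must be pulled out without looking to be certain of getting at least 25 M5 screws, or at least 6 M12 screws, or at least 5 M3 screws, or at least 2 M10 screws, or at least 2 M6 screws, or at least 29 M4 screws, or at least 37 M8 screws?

Each of the 7 sizes has its own threshold; avoid all of them simultaneously.
The worst case stops just short of every target: 24 M5, all 4 M12, 4 M3, 1 M10, 1 M6, 28 M4, 36 M8 — 24 + 4 + 4 + 1 + 1 + 28 + 36 = 98 screws.
One more screw must push some size to its target, so 98 + 1 = 99.

99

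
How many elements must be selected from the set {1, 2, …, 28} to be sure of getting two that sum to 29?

15

Partition {1, …, 28} into 14 pairs: {1,28}, {2,27}, …, {14,15}.
Choosing 14 integers — say the integers 1 through 14 — takes one from each pair and avoids the property.
Choosing 15 forces two into the same pair by pigeonhole, and those sum to 29. So 15.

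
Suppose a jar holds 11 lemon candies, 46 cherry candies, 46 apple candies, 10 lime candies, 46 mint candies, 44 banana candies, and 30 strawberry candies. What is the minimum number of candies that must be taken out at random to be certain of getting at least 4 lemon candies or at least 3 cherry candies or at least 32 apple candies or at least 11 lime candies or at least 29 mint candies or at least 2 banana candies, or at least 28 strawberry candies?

103

Each of the 7 flavors has its own threshold; avoid all of them simultaneously.
The worst case stops just short of every target: 3 lemon, 2 cherry, 31 apple, 10 lime, 28 mint, 1 banana, 27 strawberry — 3 + 2 + 31 + 10 + 28 + 1 + 27 = 102 candies.
One more candy must push some flavor to its target, so 102 + 1 = 103.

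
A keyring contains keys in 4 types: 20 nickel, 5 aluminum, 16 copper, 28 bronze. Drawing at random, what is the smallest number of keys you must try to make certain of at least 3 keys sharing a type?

The worst case takes 2 keys of each type without reaching 3 of any: 4 × 2 = 8.
The next key must bring some type to 3, so 8 + 1 = 9.

9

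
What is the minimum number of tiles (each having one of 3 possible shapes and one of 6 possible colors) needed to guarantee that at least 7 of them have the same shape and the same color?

There are 3 × 6 = 18 (shape, color) combinations acting as pigeonholes.
With 18 × 6 = 108 tiles we could place exactly 6 in each, with no (shape, color) pair reaching 7.
One more forces some (shape, color) pair to hold 7, so 108 + 1 = 109.

109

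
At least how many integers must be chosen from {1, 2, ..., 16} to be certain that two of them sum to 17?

Partition {1, …, 16} into 8 pairs: {1,16}, {2,15}, …, {8,9}.
Choosing 8 integers — say the integers 1 through 8 — takes one from each pair and avoids the property.
Choosing 9 forces two into the same pair by pigeonhole, and those sum to 17. So 9.

9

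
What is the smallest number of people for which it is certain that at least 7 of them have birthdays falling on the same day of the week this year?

There are 7 days of the week acting as pigeonholes.
With 7 × 6 = 42 people we could place exactly 6 in each, with no class reaching 7.
One more forces some class to hold 7, so 42 + 1 = 43.

43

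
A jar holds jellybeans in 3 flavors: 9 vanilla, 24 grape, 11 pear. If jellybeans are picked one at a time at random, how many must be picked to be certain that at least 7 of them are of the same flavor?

19

The worst case takes 6 jellybeans of each flavor without reaching 7 of any: 3 × 6 = 18.
The next jellybean must bring some flavor to 7, so 18 + 1 = 19.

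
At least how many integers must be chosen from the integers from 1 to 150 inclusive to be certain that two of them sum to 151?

76

Partition {1, …, 150} into 75 pairs: {1,150}, {2,149}, …, {75,76}.
Choosing 75 integers — say the integers 1 through 75 — takes one from each pair and avoids the property.
Choosing 76 forces two into the same pair by pigeonhole, and those sum to 151. So 76.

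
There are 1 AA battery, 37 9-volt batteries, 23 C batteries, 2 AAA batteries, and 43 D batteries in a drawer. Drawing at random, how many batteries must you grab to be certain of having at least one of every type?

106

The hardest type to obtain is AA: we could draw every other battery first — 106 − 1 = 105 batteries — without a single AA one.
The next draw must be AA, so 105 + 1 = 106.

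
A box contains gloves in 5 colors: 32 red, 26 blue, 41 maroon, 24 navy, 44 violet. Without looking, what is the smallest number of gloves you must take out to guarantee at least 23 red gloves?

158

The worst case draws every non-red glove first: 26 + 41 + 24 + 44 = 135.
The next 23 draws are then forced to be red, giving 135 + 23 = 158.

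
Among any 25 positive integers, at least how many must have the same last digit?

3

The 25 positive integers fall into 10 possible last digits.
If each of the 10 possible last digits held at most 2, the total would be at most 10 × 2 = 20 < 25, a contradiction.
So at least one holds ⌈25/10⌉ = 3.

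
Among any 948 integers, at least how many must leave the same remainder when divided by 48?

The 948 integers fall into 48 residue classes modulo 48.
If each of the 48 residue classes modulo 48 held at most 19, the total would be at most 48 × 19 = 912 < 948, a contradiction.
So at least one holds ⌈948/48⌉ = 20.

20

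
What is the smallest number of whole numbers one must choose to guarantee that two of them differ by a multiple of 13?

Two integers differ by a multiple of 13 exactly when they share a remainder mod 13.
There are 13 residue classes mod 13, so 13 integers can all lie in distinct classes.
One more integer must repeat a residue, giving a difference divisible by 13. So n = 13 + 1 = 14.

14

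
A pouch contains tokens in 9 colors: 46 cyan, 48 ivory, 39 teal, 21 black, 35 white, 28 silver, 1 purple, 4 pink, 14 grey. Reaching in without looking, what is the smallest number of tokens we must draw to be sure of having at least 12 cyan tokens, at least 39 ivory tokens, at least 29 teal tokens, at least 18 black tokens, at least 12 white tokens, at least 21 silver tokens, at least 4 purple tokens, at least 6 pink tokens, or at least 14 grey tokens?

The worst case stops just short of every target: 11 cyan, 38 ivory, 28 teal, 17 black, 11 white, 20 silver, all 1 purple, all 4 pink, 13 grey — 11 + 38 + 28 + 17 + 11 + 20 + 1 + 4 + 13 = 143 tokens.
One more token must push some color to its target, so 143 + 1 = 144.

144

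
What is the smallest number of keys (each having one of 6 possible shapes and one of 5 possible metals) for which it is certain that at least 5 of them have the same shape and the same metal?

121

There are 6 × 5 = 30 (shape, metal) combinations acting as pigeonholes.
With 30 × 4 = 120 keys we could place exactly 4 in each, with no (shape, metal) pair reaching 5.
One more forces some (shape, metal) pair to hold 5, so 120 + 1 = 121.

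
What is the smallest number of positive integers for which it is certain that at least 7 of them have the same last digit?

There are 10 possible last digits acting as pigeonholes.
With 10 × 6 = 60 positive integers we could place exactly 6 in each, with no class reaching 7.
One more forces some class to hold 7, so 60 + 1 = 61.

61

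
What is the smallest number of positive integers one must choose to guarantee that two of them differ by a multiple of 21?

22

Use the pigeonhole principle on residue classes: two integers differ by a multiple of 21 exactly when they share a remainder mod 21.
There are 21 residue classes mod 21, so 21 integers can all lie in distinct classes.
One more integer must repeat a residue, giving a difference divisible by 21. So n = 21 + 1 = 22.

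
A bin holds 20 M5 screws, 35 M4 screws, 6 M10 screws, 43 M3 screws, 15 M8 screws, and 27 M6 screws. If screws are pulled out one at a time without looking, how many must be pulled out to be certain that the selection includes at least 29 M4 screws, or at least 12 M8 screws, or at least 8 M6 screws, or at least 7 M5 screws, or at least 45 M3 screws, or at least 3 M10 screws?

98

The worst case stops just short of every target: 6 M5, 28 M4, 2 M10, all 43 M3, 11 M8, 7 M6 — 6 + 28 + 2 + 43 + 11 + 7 = 97 screws.
One more screw must push some size to its target, so 97 + 1 = 98.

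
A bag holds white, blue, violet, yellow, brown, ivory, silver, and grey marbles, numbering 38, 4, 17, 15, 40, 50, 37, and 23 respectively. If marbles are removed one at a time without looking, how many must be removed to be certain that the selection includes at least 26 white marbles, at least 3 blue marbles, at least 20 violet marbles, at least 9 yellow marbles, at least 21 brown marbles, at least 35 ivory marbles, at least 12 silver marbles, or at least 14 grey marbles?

131

The worst case stops just short of every target: 25 white, 2 blue, all 17 violet, 8 yellow, 20 brown, 34 ivory, 11 silver, 13 grey — 25 + 2 + 17 + 8 + 20 + 34 + 11 + 13 = 130 marbles.
One more marble must push some color to its target, so 130 + 1 = 131.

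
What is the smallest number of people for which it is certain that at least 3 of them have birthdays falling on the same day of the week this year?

15

There are 7 days of the week acting as pigeonholes.
With 7 × 2 = 14 people we could place exactly 2 in each, with no class reaching 3.
One more forces some class to hold 3, so 14 + 1 = 15.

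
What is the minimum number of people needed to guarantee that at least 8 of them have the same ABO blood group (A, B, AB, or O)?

There are 4 ABO blood groups acting as pigeonholes.
With 4 × 7 = 28 people we could place exactly 7 in each, with no class reaching 8.
One more forces some class to hold 8, so 28 + 1 = 29.

29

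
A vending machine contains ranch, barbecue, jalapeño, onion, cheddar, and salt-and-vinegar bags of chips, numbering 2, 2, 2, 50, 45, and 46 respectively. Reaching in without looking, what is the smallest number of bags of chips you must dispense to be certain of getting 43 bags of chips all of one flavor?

Treat the 6 flavors as pigeonholes.
In the worst case we take at most 42 of each flavor, but all 2 ranch, all 2 barbecue, and all 2 jalapeño (fewer than 42), giving 2 + 2 + 2 + 42 + 42 + 42 = 132.
One more bag of chips then forces some flavor to 43, so 132 + 1 = 133.

133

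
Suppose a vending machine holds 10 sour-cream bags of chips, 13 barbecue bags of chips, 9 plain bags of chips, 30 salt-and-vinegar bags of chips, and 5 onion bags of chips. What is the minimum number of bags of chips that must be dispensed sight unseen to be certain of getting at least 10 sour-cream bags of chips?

67

The worst case draws every non-sour-cream bag of chips first: 13 + 9 + 30 + 5 = 57.
The next 10 draws are then forced to be sour-cream, giving 57 + 10 = 67.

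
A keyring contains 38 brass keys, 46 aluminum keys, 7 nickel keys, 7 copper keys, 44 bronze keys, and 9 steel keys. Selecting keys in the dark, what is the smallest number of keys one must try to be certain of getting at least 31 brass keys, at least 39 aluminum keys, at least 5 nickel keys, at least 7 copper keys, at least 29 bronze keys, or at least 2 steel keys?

The worst case stops just short of every target: 30 brass, 38 aluminum, 4 nickel, 6 copper, 28 bronze, 1 steel — 30 + 38 + 4 + 6 + 28 + 1 = 107 keys.
One more key must push some type to its target, so 107 + 1 = 108.

108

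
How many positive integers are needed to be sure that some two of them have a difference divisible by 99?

100

Two integers differ by a multiple of 99 exactly when they share a remainder mod 99.
There are 99 residue classes mod 99, so 99 integers can all lie in distinct classes.
One more integer must repeat a residue, giving a difference divisible by 99. So n = 99 + 1 = 100.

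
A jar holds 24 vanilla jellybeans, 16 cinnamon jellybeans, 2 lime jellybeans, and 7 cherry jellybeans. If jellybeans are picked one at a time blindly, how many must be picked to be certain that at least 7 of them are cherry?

49

The worst case draws every non-cherry jellybean first: 24 + 16 + 2 = 42.
The next 7 draws are then forced to be cherry, giving 42 + 7 = 49.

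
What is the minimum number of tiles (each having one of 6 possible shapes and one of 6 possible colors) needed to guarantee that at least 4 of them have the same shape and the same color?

109

There are 6 × 6 = 36 (shape, color) combinations acting as pigeonholes.
With 36 × 3 = 108 tiles we could place exactly 3 in each, with no (shape, color) pair reaching 4.
One more forces some (shape, color) pair to hold 4, so 108 + 1 = 109.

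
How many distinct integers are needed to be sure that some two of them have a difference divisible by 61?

62

Use the pigeonhole principle on residue classes: two integers differ by a multiple of 61 exactly when they share a remainder mod 61.
There are 61 residue classes mod 61, so 61 integers can all lie in distinct classes.
One more integer must repeat a residue, giving a difference divisible by 61. So n = 61 + 1 = 62.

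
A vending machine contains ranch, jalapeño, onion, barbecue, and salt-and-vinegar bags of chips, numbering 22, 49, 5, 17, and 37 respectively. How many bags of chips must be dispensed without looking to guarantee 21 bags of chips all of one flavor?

In the worst case we take at most 20 of each flavor, but all 5 onion and all 17 barbecue (fewer than 20), giving 20 + 20 + 5 + 17 + 20 = 82.
One more bag of chips then forces some flavor to 21, so 82 + 1 = 83.

83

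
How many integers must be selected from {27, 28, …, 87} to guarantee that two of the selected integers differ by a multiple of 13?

Group the integers by remainder mod 13; there are 13 residue classes, each nonempty in this range.
Choosing one from each class (13 integers) avoids any shared remainder.
One more choice must repeat a class, so two differ by a multiple of 13. Hence 13 + 1 = 14.

14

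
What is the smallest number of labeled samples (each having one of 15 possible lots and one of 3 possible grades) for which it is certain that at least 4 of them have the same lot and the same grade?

136

There are 15 × 3 = 45 (lot, grade) combinations acting as pigeonholes.
With 45 × 3 = 135 labeled samples we could place exactly 3 in each, with no (lot, grade) pair reaching 4.
One more forces some (lot, grade) pair to hold 4, so 135 + 1 = 136.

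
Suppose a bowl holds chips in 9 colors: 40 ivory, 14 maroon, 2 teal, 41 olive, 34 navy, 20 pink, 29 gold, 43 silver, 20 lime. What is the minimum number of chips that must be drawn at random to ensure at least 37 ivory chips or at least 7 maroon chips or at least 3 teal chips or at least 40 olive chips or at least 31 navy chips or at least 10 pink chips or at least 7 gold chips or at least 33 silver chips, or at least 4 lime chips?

The worst case stops just short of every target: 36 ivory, 6 maroon, 2 teal, 39 olive, 30 navy, 9 pink, 6 gold, 32 silver, 3 lime — 36 + 6 + 2 + 39 + 30 + 9 + 6 + 32 + 3 = 163 chips.
One more chip must push some color to its target, so 163 + 1 = 164.

164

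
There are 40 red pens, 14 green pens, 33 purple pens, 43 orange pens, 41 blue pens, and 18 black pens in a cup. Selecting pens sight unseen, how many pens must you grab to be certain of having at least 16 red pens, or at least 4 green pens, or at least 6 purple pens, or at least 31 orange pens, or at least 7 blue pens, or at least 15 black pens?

Each of the 6 ink colors has its own threshold; avoid all of them simultaneously.
The worst case stops just short of every target: 15 red, 3 green, 5 purple, 30 orange, 6 blue, 14 black — 15 + 3 + 5 + 30 + 6 + 14 = 73 pens.
One more pen must push some ink color to its target, so 73 + 1 = 74.

74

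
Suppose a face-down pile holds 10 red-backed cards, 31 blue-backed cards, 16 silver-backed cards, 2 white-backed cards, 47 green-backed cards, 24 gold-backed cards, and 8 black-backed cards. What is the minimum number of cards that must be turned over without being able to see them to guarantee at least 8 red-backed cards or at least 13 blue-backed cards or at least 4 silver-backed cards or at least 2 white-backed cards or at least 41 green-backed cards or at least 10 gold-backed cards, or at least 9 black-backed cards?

81

The worst case stops just short of every target: 7 red-backed, 12 blue-backed, 3 silver-backed, 1 white-backed, 40 green-backed, 9 gold-backed, 8 black-backed — 7 + 12 + 3 + 1 + 40 + 9 + 8 = 80 cards.
One more card must push some back color to its target, so 80 + 1 = 81.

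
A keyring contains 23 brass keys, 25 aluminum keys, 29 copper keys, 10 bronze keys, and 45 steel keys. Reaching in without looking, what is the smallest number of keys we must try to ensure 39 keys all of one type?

In the worst case we take at most 38 of each type, but all 23 brass, all 25 aluminum, all 29 copper, and all 10 bronze (fewer than 38), giving 23 + 25 + 29 + 10 + 38 = 125.
One more key then forces some type to 39, so 125 + 1 = 126.

126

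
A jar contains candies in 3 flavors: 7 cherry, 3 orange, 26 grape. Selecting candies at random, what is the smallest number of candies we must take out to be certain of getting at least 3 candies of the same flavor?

The worst case takes 2 candies of each flavor without reaching 3 of any: 3 × 2 = 6.
The next candy must bring some flavor to 3, so 6 + 1 = 7.

7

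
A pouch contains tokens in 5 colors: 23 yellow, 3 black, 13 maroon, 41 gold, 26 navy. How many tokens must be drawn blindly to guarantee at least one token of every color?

The hardest color to obtain is black: we could draw every other token first — 106 − 3 = 103 tokens — without a single black one.
The next draw must be black, so 103 + 1 = 104.

104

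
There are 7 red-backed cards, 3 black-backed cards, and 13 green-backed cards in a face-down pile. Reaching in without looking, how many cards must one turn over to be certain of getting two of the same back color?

4

Treat the 3 back colors as pigeonholes.
The worst case takes 1 card of each back color without reaching 2 of any: 3 × 1 = 3.
The next card must bring some back color to 2, so 3 + 1 = 4.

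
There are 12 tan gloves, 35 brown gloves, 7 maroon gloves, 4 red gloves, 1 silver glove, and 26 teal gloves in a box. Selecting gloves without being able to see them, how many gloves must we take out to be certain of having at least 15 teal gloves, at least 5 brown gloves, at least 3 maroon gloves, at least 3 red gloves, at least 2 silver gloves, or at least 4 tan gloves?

Each of the 6 colors has its own threshold; avoid all of them simultaneously.
The worst case stops just short of every target: 3 tan, 4 brown, 2 maroon, 2 red, 1 silver, 14 teal — 3 + 4 + 2 + 2 + 1 + 14 = 26 gloves.
One more glove must push some color to its target, so 26 + 1 = 27.

27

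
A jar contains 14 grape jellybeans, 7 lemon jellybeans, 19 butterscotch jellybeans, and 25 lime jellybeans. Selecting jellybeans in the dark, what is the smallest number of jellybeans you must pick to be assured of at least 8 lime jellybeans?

To avoid lime jellybeans as long as possible, exhaust the other 3 flavors first.
The worst case draws every non-lime jellybean first: 14 + 7 + 19 = 40.
The next 8 draws are then forced to be lime, giving 40 + 8 = 48.

48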